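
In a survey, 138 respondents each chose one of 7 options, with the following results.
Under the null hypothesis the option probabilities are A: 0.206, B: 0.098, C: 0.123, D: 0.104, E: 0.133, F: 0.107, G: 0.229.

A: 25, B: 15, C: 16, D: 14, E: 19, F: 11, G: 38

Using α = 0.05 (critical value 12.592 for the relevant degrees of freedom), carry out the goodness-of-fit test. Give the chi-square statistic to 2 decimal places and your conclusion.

2.92; do not reject

Expected counts E_i = n·p_i: 138×0.206 = 28.428, 138×0.098 = 13.524, 138×0.123 = 16.974, 138×0.104 = 14.352, 138×0.133 = 18.354, 138×0.107 = 14.766, 138×0.229 = 31.602.
χ² = (25−28.428)²/28.428 + (15−13.524)²/13.524 + (16−16.974)²/16.974 + (14−14.352)²/14.352 + (19−18.354)²/18.354 + (11−14.766)²/14.766 + (38−31.602)²/31.602
   = 0.413 + 0.161 + 0.056 + 0.009 + 0.023 + 0.961 + 1.295
Sum = 2.92
df = 6. Since 2.92 < 12.592, we do not reject H₀.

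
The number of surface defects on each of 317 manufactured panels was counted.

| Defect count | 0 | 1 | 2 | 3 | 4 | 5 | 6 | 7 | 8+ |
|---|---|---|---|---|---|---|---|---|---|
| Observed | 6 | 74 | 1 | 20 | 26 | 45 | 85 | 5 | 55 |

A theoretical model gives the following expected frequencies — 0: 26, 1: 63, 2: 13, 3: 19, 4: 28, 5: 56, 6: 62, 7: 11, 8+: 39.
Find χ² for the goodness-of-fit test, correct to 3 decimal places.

49.107

0: (6 − 26)²/26 = 400/26 = 15.3846
1: (74 − 63)²/63 = 121/63 = 1.9206
2: (1 − 13)²/13 = 144/13 = 11.0769
3: (20 − 19)²/19 = 1/19 = 0.0526
4: (26 − 28)²/28 = 4/28 = 0.1429
5: (45 − 56)²/56 = 121/56 = 2.1607
6: (85 − 62)²/62 = 529/62 = 8.5323
7: (5 − 11)²/11 = 36/11 = 3.2727
8+: (55 − 39)²/39 = 256/39 = 6.5641
Sum = 49.107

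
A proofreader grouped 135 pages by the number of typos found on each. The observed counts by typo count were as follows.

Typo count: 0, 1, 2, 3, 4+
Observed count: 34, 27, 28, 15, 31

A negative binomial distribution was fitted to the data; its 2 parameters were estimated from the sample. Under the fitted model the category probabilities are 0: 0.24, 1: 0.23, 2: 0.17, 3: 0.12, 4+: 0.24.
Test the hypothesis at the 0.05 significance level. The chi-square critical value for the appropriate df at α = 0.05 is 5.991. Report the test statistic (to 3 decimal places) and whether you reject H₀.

1.868; do not reject

Expected counts E_i = n·p_i: 135×0.24 = 32.4, 135×0.23 = 31.05, 135×0.17 = 22.95, 135×0.12 = 16.2, 135×0.24 = 32.4.
cat         O        E   (O−E)²/E
0          34     32.4     0.0790
1          27    31.05     0.5283
2          28    22.95     1.1112
3          15     16.2     0.0889
4+         31     32.4     0.0605
Sum = 1.868
df = 2. Since 1.868 < 5.991, we do not reject H₀.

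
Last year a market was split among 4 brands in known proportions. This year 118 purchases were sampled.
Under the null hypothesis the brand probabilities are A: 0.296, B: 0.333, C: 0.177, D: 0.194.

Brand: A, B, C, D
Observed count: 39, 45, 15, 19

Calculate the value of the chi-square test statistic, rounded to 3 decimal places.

Expected counts E_i = n·p_i: 118×0.296 = 34.928, 118×0.333 = 39.294, 118×0.177 = 20.886, 118×0.194 = 22.892.
χ² = (39−34.928)²/34.928 + (45−39.294)²/39.294 + (15−20.886)²/20.886 + (19−22.892)²/22.892
   = 0.4747 + 0.8286 + 1.6588 + 0.6617
Sum = 3.624

3.624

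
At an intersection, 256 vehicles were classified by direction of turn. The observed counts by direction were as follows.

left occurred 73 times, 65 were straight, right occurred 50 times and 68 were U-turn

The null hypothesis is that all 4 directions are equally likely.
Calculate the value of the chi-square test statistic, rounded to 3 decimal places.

Expected count for each of the 4 categories: 256/4 = 64.
χ² = (73−64)²/64 + (65−64)²/64 + (50−64)²/64 + (68−64)²/64
   = 1.2656 + 0.0156 + 3.0625 + 0.2500
Sum = 4.594

4.594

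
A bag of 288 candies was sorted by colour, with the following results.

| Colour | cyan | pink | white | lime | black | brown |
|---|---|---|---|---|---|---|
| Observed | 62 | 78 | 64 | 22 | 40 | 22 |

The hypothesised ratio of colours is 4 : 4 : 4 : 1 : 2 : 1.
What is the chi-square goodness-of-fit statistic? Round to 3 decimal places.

5.000

Ratio total = 16. Expected counts: 288×4/16 = 72, 288×4/16 = 72, 288×4/16 = 72, 288×1/16 = 18, 288×2/16 = 36, 288×1/16 = 18.
χ² = (62−72)²/72 + (78−72)²/72 + (64−72)²/72 + (22−18)²/18 + (40−36)²/36 + (22−18)²/18
   = 1.3889 + 0.5000 + 0.8889 + 0.8889 + 0.4444 + 0.8889
Sum = 5.000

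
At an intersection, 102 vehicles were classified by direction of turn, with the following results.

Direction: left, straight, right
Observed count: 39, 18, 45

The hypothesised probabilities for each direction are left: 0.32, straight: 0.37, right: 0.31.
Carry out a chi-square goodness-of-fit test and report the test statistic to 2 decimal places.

Expected counts E_i = n·p_i: 102×0.32 = 32.64, 102×0.37 = 37.74, 102×0.31 = 31.62.
χ² = (39−32.64)²/32.64 + (18−37.74)²/37.74 + (45−31.62)²/31.62
   = 1.239 + 10.325 + 5.662
Sum = 17.23

17.23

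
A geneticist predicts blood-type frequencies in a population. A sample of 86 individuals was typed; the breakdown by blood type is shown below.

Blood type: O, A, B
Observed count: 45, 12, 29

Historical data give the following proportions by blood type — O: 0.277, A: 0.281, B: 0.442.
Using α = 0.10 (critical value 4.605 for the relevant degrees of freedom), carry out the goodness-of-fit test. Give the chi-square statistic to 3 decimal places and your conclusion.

Expected counts E_i = n·p_i: 86×0.277 = 23.822, 86×0.281 = 24.166, 86×0.442 = 38.012.
cat         O        E   (O−E)²/E
O          45   23.822    18.8275
A          12   24.166     6.1248
B          29   38.012     2.1366
Sum = 27.089
df = 2. Since 27.089 > 4.605, we reject H₀.

27.089; reject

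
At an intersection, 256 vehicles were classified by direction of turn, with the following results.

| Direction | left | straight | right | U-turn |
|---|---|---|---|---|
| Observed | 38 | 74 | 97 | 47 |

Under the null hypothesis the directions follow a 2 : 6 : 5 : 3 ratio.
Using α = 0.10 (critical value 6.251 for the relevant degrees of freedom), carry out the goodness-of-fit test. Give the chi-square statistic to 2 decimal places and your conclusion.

Ratio total = 16. Expected counts: 256×2/16 = 32, 256×6/16 = 96, 256×5/16 = 80, 256×3/16 = 48.
left: (38 − 32)²/32 = 36/32 = 1.125
straight: (74 − 96)²/96 = 484/96 = 5.042
right: (97 − 80)²/80 = 289/80 = 3.613
U-turn: (47 − 48)²/48 = 1/48 = 0.021
Sum = 9.80
df = 3. Since 9.80 > 6.251, we reject H₀.

9.80; reject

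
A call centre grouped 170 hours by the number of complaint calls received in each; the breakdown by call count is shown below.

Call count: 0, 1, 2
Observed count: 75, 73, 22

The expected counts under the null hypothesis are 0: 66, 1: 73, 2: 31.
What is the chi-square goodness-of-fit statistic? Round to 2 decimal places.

3.84

0: (75 − 66)²/66 = 81/66 = 1.227
1: (73 − 73)²/73 = 0/73 = 0.000
2: (22 − 31)²/31 = 81/31 = 2.613
Sum = 3.84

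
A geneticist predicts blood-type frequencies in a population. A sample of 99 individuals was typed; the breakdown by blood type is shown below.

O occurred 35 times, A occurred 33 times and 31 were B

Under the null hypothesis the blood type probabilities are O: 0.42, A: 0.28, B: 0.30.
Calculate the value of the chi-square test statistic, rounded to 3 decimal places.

2.104

Expected counts E_i = n·p_i: 99×0.42 = 41.58, 99×0.28 = 27.72, 99×0.30 = 29.7.
χ² = (35−41.58)²/41.58 + (33−27.72)²/27.72 + (31−29.7)²/29.7
   = 1.0413 + 1.0057 + 0.0569
Sum = 2.104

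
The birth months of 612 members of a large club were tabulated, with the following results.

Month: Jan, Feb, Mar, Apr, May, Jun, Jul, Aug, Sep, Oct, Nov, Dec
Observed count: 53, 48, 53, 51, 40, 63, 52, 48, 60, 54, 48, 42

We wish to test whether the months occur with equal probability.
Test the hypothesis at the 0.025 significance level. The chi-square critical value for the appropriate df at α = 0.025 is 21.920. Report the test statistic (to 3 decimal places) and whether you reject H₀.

Expected count for each of the 12 categories: 612/12 = 51.
Jan: (53 − 51)²/51 = 4/51 = 0.0784
Feb: (48 − 51)²/51 = 9/51 = 0.1765
Mar: (53 − 51)²/51 = 4/51 = 0.0784
Apr: (51 − 51)²/51 = 0/51 = 0.0000
May: (40 − 51)²/51 = 121/51 = 2.3725
Jun: (63 − 51)²/51 = 144/51 = 2.8235
Jul: (52 − 51)²/51 = 1/51 = 0.0196
Aug: (48 − 51)²/51 = 9/51 = 0.1765
Sep: (60 − 51)²/51 = 81/51 = 1.5882
Oct: (54 − 51)²/51 = 9/51 = 0.1765
Nov: (48 − 51)²/51 = 9/51 = 0.1765
Dec: (42 − 51)²/51 = 81/51 = 1.5882
Sum = 9.255
df = 11. Since 9.255 < 21.920, we do not reject H₀.

9.255; do not reject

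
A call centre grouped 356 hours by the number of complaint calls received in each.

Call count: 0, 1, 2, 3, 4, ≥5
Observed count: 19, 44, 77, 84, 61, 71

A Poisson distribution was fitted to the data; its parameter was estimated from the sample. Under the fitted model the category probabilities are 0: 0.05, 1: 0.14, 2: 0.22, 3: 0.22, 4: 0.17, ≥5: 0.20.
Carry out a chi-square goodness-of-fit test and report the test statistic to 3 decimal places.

Expected counts E_i = n·p_i: 356×0.05 = 17.8, 356×0.14 = 49.84, 356×0.22 = 78.32, 356×0.22 = 78.32, 356×0.17 = 60.52, 356×0.20 = 71.2.
0: (19 − 17.8)²/17.8 = 1.44/17.8 = 0.0809
1: (44 − 49.84)²/49.84 = 34.1056/49.84 = 0.6843
2: (77 − 78.32)²/78.32 = 1.7424/78.32 = 0.0222
3: (84 − 78.32)²/78.32 = 32.2624/78.32 = 0.4119
4: (61 − 60.52)²/60.52 = 0.2304/60.52 = 0.0038
≥5: (71 − 71.2)²/71.2 = 0.04/71.2 = 0.0006
Sum = 1.204

1.204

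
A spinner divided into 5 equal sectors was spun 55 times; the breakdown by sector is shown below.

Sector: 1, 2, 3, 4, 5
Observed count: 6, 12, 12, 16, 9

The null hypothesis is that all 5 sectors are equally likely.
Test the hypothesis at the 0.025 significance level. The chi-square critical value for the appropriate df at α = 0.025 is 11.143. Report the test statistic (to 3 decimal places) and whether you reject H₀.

5.091; do not reject

Expected count for each of the 5 categories: 55/5 = 11.
χ² = (6−11)²/11 + (12−11)²/11 + (12−11)²/11 + (16−11)²/11 + (9−11)²/11
   = 2.2727 + 0.0909 + 0.0909 + 2.2727 + 0.3636
Sum = 5.091
df = 4. Since 5.091 < 11.143, we do not reject H₀.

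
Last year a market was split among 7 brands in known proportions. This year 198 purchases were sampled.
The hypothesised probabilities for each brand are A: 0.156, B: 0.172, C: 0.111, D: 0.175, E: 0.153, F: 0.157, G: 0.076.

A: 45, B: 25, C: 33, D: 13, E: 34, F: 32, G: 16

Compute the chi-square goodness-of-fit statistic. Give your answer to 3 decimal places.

Expected counts E_i = n·p_i: 198×0.156 = 30.888, 198×0.172 = 34.056, 198×0.111 = 21.978, 198×0.175 = 34.65, 198×0.153 = 30.294, 198×0.157 = 31.086, 198×0.076 = 15.048.
χ² = (45−30.888)²/30.888 + (25−34.056)²/34.056 + (33−21.978)²/21.978 + (13−34.65)²/34.65 + (34−30.294)²/30.294 + (32−31.086)²/31.086 + (16−15.048)²/15.048
   = 6.4474 + 2.4081 + 5.5275 + 13.5273 + 0.4534 + 0.0269 + 0.0602
Sum = 28.451

28.451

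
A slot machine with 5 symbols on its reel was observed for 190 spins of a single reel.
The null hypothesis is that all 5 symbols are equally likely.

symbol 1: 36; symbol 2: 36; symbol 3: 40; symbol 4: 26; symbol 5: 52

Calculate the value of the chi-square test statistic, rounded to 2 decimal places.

9.26

Expected count for each of the 5 categories: 190/5 = 38.
cat           O        E   (O−E)²/E
symbol 1     36       38      0.105
symbol 2     36       38      0.105
symbol 3     40       38      0.105
symbol 4     26       38      3.789
symbol 5     52       38      5.158
Sum = 9.26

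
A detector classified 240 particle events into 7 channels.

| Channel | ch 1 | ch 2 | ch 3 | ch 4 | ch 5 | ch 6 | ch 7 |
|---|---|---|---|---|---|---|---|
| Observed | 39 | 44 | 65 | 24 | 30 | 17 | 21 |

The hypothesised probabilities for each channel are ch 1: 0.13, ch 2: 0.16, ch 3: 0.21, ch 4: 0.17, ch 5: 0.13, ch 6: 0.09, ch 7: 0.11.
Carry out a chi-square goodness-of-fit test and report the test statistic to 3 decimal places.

16.044

Expected counts E_i = n·p_i: 240×0.13 = 31.2, 240×0.16 = 38.4, 240×0.21 = 50.4, 240×0.17 = 40.8, 240×0.13 = 31.2, 240×0.09 = 21.6, 240×0.11 = 26.4.
cat         O        E   (O−E)²/E
ch 1       39     31.2     1.9500
ch 2       44     38.4     0.8167
ch 3       65     50.4     4.2294
ch 4       24     40.8     6.9176
ch 5       30     31.2     0.0462
ch 6       17     21.6     0.9796
ch 7       21     26.4     1.1045
Sum = 16.044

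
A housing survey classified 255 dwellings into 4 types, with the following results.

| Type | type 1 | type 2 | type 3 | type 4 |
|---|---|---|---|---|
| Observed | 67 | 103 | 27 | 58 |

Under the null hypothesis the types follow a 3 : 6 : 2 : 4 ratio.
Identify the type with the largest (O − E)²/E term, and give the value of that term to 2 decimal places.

Ratio total = 15. Expected counts: 255×3/15 = 51, 255×6/15 = 102, 255×2/15 = 34, 255×4/15 = 68.
type 1: (67 − 51)²/51 = 256/51 = 5.020
type 2: (103 − 102)²/102 = 1/102 = 0.010
type 3: (27 − 34)²/34 = 49/34 = 1.441
type 4: (58 − 68)²/68 = 100/68 = 1.471
The largest term is for type 1: 5.02.

type 1, 5.02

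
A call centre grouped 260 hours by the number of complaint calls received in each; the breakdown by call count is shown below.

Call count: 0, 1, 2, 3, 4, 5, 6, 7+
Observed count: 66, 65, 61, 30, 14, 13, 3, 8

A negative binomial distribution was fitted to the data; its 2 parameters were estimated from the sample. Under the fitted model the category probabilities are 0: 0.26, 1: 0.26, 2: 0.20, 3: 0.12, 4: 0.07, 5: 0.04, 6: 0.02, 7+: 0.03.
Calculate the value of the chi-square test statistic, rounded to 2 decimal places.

4.30

Expected counts E_i = n·p_i: 260×0.26 = 67.6, 260×0.26 = 67.6, 260×0.20 = 52, 260×0.12 = 31.2, 260×0.07 = 18.2, 260×0.04 = 10.4, 260×0.02 = 5.2, 260×0.03 = 7.8.
cat         O        E   (O−E)²/E
0          66     67.6      0.038
1          65     67.6      0.100
2          61       52      1.558
3          30     31.2      0.046
4          14     18.2      0.969
5          13     10.4      0.650
6           3      5.2      0.931
7+          8      7.8      0.005
Sum = 4.30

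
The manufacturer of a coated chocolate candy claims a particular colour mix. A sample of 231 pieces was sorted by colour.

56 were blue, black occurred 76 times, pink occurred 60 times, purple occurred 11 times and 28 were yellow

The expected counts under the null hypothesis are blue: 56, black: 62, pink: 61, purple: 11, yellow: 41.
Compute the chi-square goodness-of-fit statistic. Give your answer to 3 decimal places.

χ² = (56−56)²/56 + (76−62)²/62 + (60−61)²/61 + (11−11)²/11 + (28−41)²/41
   = 0.0000 + 3.1613 + 0.0164 + 0.0000 + 4.1220
Sum = 7.300

7.300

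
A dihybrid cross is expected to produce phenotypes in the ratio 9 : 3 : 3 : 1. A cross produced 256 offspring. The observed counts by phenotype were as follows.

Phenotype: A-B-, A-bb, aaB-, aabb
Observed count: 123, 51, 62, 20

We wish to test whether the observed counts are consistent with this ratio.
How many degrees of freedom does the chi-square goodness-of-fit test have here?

There are k = 4 categories and no parameters were estimated from the data, so df = 4 − 1 = 3.

3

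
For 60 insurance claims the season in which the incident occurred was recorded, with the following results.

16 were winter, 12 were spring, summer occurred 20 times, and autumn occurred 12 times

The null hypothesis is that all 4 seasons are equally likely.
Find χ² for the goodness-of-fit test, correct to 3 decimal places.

Under H₀ each category has probability 1/4, so each expected count is 60/4 = 15.
χ² = (16−15)²/15 + (12−15)²/15 + (20−15)²/15 + (12−15)²/15
   = 0.0667 + 0.6000 + 1.6667 + 0.6000
Sum = 2.933

2.933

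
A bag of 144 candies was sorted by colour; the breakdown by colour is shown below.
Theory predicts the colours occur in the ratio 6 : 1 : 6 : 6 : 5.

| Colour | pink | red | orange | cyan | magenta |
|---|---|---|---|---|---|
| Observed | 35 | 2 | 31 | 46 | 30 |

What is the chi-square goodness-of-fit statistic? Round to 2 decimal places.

Ratio total = 24. Expected counts: 144×6/24 = 36, 144×1/24 = 6, 144×6/24 = 36, 144×6/24 = 36, 144×5/24 = 30.
pink: (35 − 36)²/36 = 1/36 = 0.028
red: (2 − 6)²/6 = 16/6 = 2.667
orange: (31 − 36)²/36 = 25/36 = 0.694
cyan: (46 − 36)²/36 = 100/36 = 2.778
magenta: (30 − 30)²/30 = 0/30 = 0.000
Sum = 6.17

6.17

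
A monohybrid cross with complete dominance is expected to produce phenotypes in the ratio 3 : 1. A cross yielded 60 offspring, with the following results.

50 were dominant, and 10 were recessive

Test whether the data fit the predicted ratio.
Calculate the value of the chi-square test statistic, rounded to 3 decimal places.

Ratio total = 4. Expected counts: 60×3/4 = 45, 60×1/4 = 15.
dominant: (50 − 45)²/45 = 25/45 = 0.5556
recessive: (10 − 15)²/15 = 25/15 = 1.6667
Sum = 2.222

2.222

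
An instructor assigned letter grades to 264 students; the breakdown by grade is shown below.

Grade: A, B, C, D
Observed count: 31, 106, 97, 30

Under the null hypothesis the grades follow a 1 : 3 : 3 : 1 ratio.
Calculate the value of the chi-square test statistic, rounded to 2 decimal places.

Ratio total = 8. Expected counts: 264×1/8 = 33, 264×3/8 = 99, 264×3/8 = 99, 264×1/8 = 33.
cat         O        E   (O−E)²/E
A          31       33      0.121
B         106       99      0.495
C          97       99      0.040
D          30       33      0.273
Sum = 0.93

0.93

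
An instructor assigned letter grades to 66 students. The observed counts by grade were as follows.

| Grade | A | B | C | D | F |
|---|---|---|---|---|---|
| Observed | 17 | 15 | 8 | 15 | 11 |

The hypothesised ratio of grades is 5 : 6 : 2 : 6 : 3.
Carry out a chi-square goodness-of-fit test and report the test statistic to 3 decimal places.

Ratio total = 22. Expected counts: 66×5/22 = 15, 66×6/22 = 18, 66×2/22 = 6, 66×6/22 = 18, 66×3/22 = 9.
cat         O        E   (O−E)²/E
A          17       15     0.2667
B          15       18     0.5000
C           8        6     0.6667
D          15       18     0.5000
F          11        9     0.4444
Sum = 2.378

2.378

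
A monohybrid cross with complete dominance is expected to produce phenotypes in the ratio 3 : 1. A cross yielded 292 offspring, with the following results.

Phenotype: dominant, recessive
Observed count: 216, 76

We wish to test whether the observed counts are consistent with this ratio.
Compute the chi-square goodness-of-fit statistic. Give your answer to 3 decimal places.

Ratio total = 4. Expected counts: 292×3/4 = 219, 292×1/4 = 73.
cat            O        E   (O−E)²/E
dominant     216      219     0.0411
recessive     76       73     0.1233
Sum = 0.164

0.164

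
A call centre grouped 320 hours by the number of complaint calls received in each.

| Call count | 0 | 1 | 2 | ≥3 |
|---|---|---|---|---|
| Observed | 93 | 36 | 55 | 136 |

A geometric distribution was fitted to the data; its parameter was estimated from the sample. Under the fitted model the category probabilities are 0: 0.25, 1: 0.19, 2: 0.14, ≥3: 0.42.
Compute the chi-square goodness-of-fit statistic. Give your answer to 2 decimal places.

Expected counts E_i = n·p_i: 320×0.25 = 80, 320×0.19 = 60.8, 320×0.14 = 44.8, 320×0.42 = 134.4.
cat         O        E   (O−E)²/E
0          93       80      2.113
1          36     60.8     10.116
2          55     44.8      2.322
≥3        136    134.4      0.019
Sum = 14.57

14.57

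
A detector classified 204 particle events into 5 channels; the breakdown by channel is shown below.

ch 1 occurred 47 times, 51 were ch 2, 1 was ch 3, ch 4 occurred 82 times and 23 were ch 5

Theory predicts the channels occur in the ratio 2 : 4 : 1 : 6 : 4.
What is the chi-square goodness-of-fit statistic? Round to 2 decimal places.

46.72

Ratio total = 17. Expected counts: 204×2/17 = 24, 204×4/17 = 48, 204×1/17 = 12, 204×6/17 = 72, 204×4/17 = 48.
χ² = (47−24)²/24 + (51−48)²/48 + (1−12)²/12 + (82−72)²/72 + (23−48)²/48
   = 22.042 + 0.188 + 10.083 + 1.389 + 13.021
Sum = 46.72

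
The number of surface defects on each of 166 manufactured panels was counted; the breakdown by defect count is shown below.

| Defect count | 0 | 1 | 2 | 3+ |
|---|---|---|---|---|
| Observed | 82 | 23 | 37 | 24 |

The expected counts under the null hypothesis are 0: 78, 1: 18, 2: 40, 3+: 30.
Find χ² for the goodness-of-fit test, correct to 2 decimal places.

3.02

χ² = (82−78)²/78 + (23−18)²/18 + (37−40)²/40 + (24−30)²/30
   = 0.205 + 1.389 + 0.225 + 1.200
Sum = 3.02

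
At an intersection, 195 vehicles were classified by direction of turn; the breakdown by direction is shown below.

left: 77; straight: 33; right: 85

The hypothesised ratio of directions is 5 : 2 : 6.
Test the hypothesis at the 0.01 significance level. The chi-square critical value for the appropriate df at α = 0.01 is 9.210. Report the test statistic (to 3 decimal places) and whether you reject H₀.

0.631; do not reject

Ratio total = 13. Expected counts: 195×5/13 = 75, 195×2/13 = 30, 195×6/13 = 90.
χ² = (77−75)²/75 + (33−30)²/30 + (85−90)²/90
   = 0.0533 + 0.3000 + 0.2778
Sum = 0.631
df = 2. Since 0.631 < 9.210, we do not reject H₀.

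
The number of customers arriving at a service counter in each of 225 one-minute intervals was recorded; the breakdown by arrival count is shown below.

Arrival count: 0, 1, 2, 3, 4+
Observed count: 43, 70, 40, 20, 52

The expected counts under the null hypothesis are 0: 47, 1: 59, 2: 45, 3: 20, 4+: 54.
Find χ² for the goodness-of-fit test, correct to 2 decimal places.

3.02

0: (43 − 47)²/47 = 16/47 = 0.340
1: (70 − 59)²/59 = 121/59 = 2.051
2: (40 − 45)²/45 = 25/45 = 0.556
3: (20 − 20)²/20 = 0/20 = 0.000
4+: (52 − 54)²/54 = 4/54 = 0.074
Sum = 3.02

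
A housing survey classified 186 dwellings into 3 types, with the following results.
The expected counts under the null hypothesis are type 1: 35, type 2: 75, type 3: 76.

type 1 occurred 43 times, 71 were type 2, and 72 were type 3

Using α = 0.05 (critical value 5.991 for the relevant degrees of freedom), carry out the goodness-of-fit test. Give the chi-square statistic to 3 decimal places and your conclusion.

2.252; do not reject

type 1: (43 − 35)²/35 = 64/35 = 1.8286
type 2: (71 − 75)²/75 = 16/75 = 0.2133
type 3: (72 − 76)²/76 = 16/76 = 0.2105
Sum = 2.252
df = 2. Since 2.252 < 5.991, we do not reject H₀.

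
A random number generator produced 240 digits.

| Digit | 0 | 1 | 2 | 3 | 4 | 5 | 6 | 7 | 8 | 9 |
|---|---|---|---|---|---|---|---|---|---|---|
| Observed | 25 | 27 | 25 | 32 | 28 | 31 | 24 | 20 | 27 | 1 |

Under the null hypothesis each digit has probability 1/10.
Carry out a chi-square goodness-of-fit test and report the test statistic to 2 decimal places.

Expected count for each of the 10 categories: 240/10 = 24.
χ² = (25−24)²/24 + (27−24)²/24 + (25−24)²/24 + (32−24)²/24 + (28−24)²/24 + (31−24)²/24 + (24−24)²/24 + (20−24)²/24 + (27−24)²/24 + (1−24)²/24
   = 0.042 + 0.375 + 0.042 + 2.667 + 0.667 + 2.042 + 0.000 + 0.667 + 0.375 + 22.042
Sum = 28.92

28.92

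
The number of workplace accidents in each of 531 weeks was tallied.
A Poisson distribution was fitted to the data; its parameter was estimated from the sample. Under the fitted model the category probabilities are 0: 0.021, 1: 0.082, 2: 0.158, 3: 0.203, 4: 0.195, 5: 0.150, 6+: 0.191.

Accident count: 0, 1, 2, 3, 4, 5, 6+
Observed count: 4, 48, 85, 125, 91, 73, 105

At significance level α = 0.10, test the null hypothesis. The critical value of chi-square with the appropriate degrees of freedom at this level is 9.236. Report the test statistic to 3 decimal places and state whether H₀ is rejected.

10.005; reject

Expected counts E_i = n·p_i: 531×0.021 = 11.151, 531×0.082 = 43.542, 531×0.158 = 83.898, 531×0.203 = 107.793, 531×0.195 = 103.545, 531×0.150 = 79.65, 531×0.191 = 101.421.
χ² = (4−11.151)²/11.151 + (48−43.542)²/43.542 + (85−83.898)²/83.898 + (125−107.793)²/107.793 + (91−103.545)²/103.545 + (73−79.65)²/79.65 + (105−101.421)²/101.421
   = 4.5858 + 0.4564 + 0.0145 + 2.7468 + 1.5199 + 0.5552 + 0.1263
Sum = 10.005
df = 5. Since 10.005 > 9.236, we reject H₀.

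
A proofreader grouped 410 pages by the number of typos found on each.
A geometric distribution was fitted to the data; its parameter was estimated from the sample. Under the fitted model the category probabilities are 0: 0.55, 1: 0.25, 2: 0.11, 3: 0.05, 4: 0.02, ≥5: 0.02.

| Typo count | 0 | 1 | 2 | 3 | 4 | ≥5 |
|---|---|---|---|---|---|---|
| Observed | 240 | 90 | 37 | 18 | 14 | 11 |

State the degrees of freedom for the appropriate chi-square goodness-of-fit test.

4

There are k = 6 categories and 1 parameter estimated from the data, so df = 6 − 1 − 1 = 4.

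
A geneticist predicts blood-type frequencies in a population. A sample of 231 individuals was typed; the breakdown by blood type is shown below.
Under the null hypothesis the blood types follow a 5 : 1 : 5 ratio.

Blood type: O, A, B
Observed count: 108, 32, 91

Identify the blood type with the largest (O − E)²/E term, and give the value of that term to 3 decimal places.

Ratio total = 11. Expected counts: 231×5/11 = 105, 231×1/11 = 21, 231×5/11 = 105.
χ² = (108−105)²/105 + (32−21)²/21 + (91−105)²/105
   = 0.0857 + 5.7619 + 1.8667
The largest term is for A: 5.762.

A, 5.762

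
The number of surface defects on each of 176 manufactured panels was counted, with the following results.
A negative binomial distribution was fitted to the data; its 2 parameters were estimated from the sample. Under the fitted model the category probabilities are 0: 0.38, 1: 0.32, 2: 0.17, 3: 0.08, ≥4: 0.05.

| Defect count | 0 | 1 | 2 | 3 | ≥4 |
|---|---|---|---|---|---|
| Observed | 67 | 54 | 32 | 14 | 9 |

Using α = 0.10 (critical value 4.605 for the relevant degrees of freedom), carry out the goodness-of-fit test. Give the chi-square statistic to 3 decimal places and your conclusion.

0.245; do not reject

Expected counts E_i = n·p_i: 176×0.38 = 66.88, 176×0.32 = 56.32, 176×0.17 = 29.92, 176×0.08 = 14.08, 176×0.05 = 8.8.
cat         O        E   (O−E)²/E
0          67    66.88     0.0002
1          54    56.32     0.0956
2          32    29.92     0.1446
3          14    14.08     0.0005
≥4          9      8.8     0.0045
Sum = 0.245
df = 2. Since 0.245 < 4.605, we do not reject H₀.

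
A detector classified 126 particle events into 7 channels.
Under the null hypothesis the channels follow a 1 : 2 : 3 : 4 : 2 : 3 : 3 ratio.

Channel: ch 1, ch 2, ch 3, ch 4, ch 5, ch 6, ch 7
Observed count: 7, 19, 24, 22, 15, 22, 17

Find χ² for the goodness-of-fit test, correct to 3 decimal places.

Ratio total = 18. Expected counts: 126×1/18 = 7, 126×2/18 = 14, 126×3/18 = 21, 126×4/18 = 28, 126×2/18 = 14, 126×3/18 = 21, 126×3/18 = 21.
cat         O        E   (O−E)²/E
ch 1        7        7     0.0000
ch 2       19       14     1.7857
ch 3       24       21     0.4286
ch 4       22       28     1.2857
ch 5       15       14     0.0714
ch 6       22       21     0.0476
ch 7       17       21     0.7619
Sum = 4.381

4.381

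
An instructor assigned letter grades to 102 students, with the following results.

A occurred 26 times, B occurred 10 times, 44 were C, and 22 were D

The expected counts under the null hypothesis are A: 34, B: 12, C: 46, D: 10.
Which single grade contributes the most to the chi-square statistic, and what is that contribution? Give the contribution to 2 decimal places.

χ² = (26−34)²/34 + (10−12)²/12 + (44−46)²/46 + (22−10)²/10
   = 1.882 + 0.333 + 0.087 + 14.400
The largest term is for D: 14.40.

D, 14.40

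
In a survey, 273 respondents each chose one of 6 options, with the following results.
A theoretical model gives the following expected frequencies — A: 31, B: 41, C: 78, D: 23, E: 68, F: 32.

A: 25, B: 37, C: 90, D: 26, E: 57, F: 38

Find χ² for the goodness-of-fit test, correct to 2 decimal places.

χ² = (25−31)²/31 + (37−41)²/41 + (90−78)²/78 + (26−23)²/23 + (57−68)²/68 + (38−32)²/32
   = 1.161 + 0.390 + 1.846 + 0.391 + 1.779 + 1.125
Sum = 6.69

6.69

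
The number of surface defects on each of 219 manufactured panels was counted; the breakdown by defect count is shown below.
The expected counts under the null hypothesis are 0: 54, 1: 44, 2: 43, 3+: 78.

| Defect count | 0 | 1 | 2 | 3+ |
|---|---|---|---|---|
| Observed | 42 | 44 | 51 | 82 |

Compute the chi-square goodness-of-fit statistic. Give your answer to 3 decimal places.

4.360

cat         O        E   (O−E)²/E
0          42       54     2.6667
1          44       44     0.0000
2          51       43     1.4884
3+         82       78     0.2051
Sum = 4.360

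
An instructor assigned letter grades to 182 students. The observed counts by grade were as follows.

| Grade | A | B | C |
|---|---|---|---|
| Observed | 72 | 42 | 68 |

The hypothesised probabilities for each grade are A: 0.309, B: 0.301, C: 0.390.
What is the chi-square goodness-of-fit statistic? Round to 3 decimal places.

7.525

Expected counts E_i = n·p_i: 182×0.309 = 56.238, 182×0.301 = 54.782, 182×0.390 = 70.98.
A: (72 − 56.238)²/56.238 = 248.440644/56.238 = 4.4177
B: (42 − 54.782)²/54.782 = 163.379524/54.782 = 2.9824
C: (68 − 70.98)²/70.98 = 8.8804/70.98 = 0.1251
Sum = 7.525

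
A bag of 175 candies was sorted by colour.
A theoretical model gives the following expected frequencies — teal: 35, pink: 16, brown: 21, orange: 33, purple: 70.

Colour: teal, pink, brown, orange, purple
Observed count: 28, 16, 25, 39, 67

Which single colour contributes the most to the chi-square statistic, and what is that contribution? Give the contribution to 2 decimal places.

teal, 1.40

cat         O        E   (O−E)²/E
teal       28       35      1.400
pink       16       16      0.000
brown      25       21      0.762
orange     39       33      1.091
purple     67       70      0.129
The largest term is for teal: 1.40.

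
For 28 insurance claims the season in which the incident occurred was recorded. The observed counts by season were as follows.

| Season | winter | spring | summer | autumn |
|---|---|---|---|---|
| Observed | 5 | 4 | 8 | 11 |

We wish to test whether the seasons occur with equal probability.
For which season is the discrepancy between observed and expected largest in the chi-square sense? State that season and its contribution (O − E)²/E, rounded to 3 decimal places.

Expected count for each of the 4 categories: 28/4 = 7.
cat         O        E   (O−E)²/E
winter      5        7     0.5714
spring      4        7     1.2857
summer      8        7     0.1429
autumn     11        7     2.2857
The largest term is for autumn: 2.286.

autumn, 2.286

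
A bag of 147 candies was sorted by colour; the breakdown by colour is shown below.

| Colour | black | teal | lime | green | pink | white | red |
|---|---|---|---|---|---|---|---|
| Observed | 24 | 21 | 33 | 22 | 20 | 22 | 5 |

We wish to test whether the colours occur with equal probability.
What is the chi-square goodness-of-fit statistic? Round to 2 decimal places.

19.62

Under H₀ each category has probability 1/7, so each expected count is 147/7 = 21.
cat         O        E   (O−E)²/E
black      24       21      0.429
teal       21       21      0.000
lime       33       21      6.857
green      22       21      0.048
pink       20       21      0.048
white      22       21      0.048
red         5       21     12.190
Sum = 19.62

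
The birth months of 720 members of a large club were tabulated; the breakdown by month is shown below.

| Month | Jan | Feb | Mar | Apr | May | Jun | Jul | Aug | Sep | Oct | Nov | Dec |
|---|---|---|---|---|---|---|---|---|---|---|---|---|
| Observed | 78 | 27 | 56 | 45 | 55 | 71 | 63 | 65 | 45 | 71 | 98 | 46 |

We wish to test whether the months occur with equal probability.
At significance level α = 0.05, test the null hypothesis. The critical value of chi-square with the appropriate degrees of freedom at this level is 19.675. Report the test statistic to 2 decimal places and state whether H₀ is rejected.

Expected count for each of the 12 categories: 720/12 = 60.
cat         O        E   (O−E)²/E
Jan        78       60      5.400
Feb        27       60     18.150
Mar        56       60      0.267
Apr        45       60      3.750
May        55       60      0.417
Jun        71       60      2.017
Jul        63       60      0.150
Aug        65       60      0.417
Sep        45       60      3.750
Oct        71       60      2.017
Nov        98       60     24.067
Dec        46       60      3.267
Sum = 63.67
df = 11. Since 63.67 > 19.675, we reject H₀.

63.67; reject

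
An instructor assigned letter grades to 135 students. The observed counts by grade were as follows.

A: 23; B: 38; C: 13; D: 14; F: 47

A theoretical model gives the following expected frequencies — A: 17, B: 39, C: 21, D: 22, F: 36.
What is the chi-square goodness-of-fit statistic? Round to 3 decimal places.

11.461

A: (23 − 17)²/17 = 36/17 = 2.1176
B: (38 − 39)²/39 = 1/39 = 0.0256
C: (13 − 21)²/21 = 64/21 = 3.0476
D: (14 − 22)²/22 = 64/22 = 2.9091
F: (47 − 36)²/36 = 121/36 = 3.3611
Sum = 11.461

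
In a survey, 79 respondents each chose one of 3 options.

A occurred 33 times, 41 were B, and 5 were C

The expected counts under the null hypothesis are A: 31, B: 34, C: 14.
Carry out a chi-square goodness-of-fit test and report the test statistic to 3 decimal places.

7.356

cat         O        E   (O−E)²/E
A          33       31     0.1290
B          41       34     1.4412
C           5       14     5.7857
Sum = 7.356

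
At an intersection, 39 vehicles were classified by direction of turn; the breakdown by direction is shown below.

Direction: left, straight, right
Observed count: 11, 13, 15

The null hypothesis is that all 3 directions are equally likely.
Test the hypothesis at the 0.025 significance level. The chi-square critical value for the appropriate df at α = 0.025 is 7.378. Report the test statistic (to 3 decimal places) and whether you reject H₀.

0.615; do not reject

Expected count for each of the 3 categories: 39/3 = 13.
cat           O        E   (O−E)²/E
left         11       13     0.3077
straight     13       13     0.0000
right        15       13     0.3077
Sum = 0.615
df = 2. Since 0.615 < 7.378, we do not reject H₀.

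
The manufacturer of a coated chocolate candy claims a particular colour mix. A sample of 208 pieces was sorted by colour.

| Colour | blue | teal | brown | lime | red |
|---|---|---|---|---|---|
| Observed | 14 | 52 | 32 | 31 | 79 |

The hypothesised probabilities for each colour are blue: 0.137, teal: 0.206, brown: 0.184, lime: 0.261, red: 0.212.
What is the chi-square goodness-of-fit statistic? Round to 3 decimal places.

47.975

Expected counts E_i = n·p_i: 208×0.137 = 28.496, 208×0.206 = 42.848, 208×0.184 = 38.272, 208×0.261 = 54.288, 208×0.212 = 44.096.
χ² = (14−28.496)²/28.496 + (52−42.848)²/42.848 + (32−38.272)²/38.272 + (31−54.288)²/54.288 + (79−44.096)²/44.096
   = 7.3742 + 1.9548 + 1.0279 + 9.9899 + 27.6281
Sum = 47.975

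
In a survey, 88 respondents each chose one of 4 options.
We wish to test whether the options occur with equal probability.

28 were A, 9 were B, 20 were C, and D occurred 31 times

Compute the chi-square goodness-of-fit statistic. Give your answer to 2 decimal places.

13.18

Expected count for each of the 4 categories: 88/4 = 22.
cat         O        E   (O−E)²/E
A          28       22      1.636
B           9       22      7.682
C          20       22      0.182
D          31       22      3.682
Sum = 13.18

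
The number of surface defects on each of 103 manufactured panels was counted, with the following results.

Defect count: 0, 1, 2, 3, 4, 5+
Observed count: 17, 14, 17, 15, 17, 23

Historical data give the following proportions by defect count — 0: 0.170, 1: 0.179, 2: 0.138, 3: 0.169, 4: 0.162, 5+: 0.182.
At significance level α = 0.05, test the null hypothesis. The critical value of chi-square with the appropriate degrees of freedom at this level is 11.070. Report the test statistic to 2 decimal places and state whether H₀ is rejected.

Expected counts E_i = n·p_i: 103×0.170 = 17.51, 103×0.179 = 18.437, 103×0.138 = 14.214, 103×0.169 = 17.407, 103×0.162 = 16.686, 103×0.182 = 18.746.
0: (17 − 17.51)²/17.51 = 0.2601/17.51 = 0.015
1: (14 − 18.437)²/18.437 = 19.686969/18.437 = 1.068
2: (17 − 14.214)²/14.214 = 7.761796/14.214 = 0.546
3: (15 − 17.407)²/17.407 = 5.793649/17.407 = 0.333
4: (17 − 16.686)²/16.686 = 0.098596/16.686 = 0.006
5+: (23 − 18.746)²/18.746 = 18.096516/18.746 = 0.965
Sum = 2.93
df = 5. Since 2.93 < 11.070, we do not reject H₀.

2.93; do not reject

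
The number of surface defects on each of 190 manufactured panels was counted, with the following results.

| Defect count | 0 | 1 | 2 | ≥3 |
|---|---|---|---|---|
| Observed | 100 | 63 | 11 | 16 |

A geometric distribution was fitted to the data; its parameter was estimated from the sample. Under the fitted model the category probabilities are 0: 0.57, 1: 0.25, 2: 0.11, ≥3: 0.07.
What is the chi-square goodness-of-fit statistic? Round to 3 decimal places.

Expected counts E_i = n·p_i: 190×0.57 = 108.3, 190×0.25 = 47.5, 190×0.11 = 20.9, 190×0.07 = 13.3.
χ² = (100−108.3)²/108.3 + (63−47.5)²/47.5 + (11−20.9)²/20.9 + (16−13.3)²/13.3
   = 0.6361 + 5.0579 + 4.6895 + 0.5481
Sum = 10.932

10.932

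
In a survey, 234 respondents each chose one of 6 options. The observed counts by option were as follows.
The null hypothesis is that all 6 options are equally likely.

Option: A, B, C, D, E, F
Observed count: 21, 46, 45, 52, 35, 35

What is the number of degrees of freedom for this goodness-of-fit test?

There are k = 6 categories and no parameters were estimated from the data, so df = 6 − 1 = 5.

5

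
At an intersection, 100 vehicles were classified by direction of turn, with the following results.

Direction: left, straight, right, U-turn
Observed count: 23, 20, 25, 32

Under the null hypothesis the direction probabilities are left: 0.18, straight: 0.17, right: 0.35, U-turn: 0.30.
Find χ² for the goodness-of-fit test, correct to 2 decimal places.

Expected counts E_i = n·p_i: 100×0.18 = 18, 100×0.17 = 17, 100×0.35 = 35, 100×0.30 = 30.
cat           O        E   (O−E)²/E
left         23       18      1.389
straight     20       17      0.529
right        25       35      2.857
U-turn       32       30      0.133
Sum = 4.91

4.91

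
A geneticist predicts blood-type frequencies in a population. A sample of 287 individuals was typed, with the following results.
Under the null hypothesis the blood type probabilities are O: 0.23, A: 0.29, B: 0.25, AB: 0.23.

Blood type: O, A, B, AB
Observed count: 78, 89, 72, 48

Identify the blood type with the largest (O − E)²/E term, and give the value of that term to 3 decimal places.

Expected counts E_i = n·p_i: 287×0.23 = 66.01, 287×0.29 = 83.23, 287×0.25 = 71.75, 287×0.23 = 66.01.
cat         O        E   (O−E)²/E
O          78    66.01     2.1779
A          89    83.23     0.4000
B          72    71.75     0.0009
AB         48    66.01     4.9138
The largest term is for AB: 4.914.

AB, 4.914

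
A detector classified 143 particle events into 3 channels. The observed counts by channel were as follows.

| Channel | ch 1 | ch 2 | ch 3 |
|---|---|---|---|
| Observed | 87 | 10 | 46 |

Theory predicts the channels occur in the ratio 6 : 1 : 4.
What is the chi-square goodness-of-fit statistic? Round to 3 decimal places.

2.423

Ratio total = 11. Expected counts: 143×6/11 = 78, 143×1/11 = 13, 143×4/11 = 52.
ch 1: (87 − 78)²/78 = 81/78 = 1.0385
ch 2: (10 − 13)²/13 = 9/13 = 0.6923
ch 3: (46 − 52)²/52 = 36/52 = 0.6923
Sum = 2.423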